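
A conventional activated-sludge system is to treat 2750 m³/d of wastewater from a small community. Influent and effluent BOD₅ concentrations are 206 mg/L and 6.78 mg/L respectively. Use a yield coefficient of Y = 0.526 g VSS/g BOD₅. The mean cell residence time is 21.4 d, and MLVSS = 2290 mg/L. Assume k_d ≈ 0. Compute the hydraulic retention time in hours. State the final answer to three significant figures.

Biomass mass balance (decay neglected): V·X = Y·Q·(S₀ − S)·θ_c, so V = 0.526 × 2750 × (206 − 6.78) × 21.4 / 2290 = 2693 m³.
HRT = V/Q = 2693 m³ / 2750 m³·d⁻¹ = 0.9793 d × 24 = 23.50 h.

τ ≈ 23.5 h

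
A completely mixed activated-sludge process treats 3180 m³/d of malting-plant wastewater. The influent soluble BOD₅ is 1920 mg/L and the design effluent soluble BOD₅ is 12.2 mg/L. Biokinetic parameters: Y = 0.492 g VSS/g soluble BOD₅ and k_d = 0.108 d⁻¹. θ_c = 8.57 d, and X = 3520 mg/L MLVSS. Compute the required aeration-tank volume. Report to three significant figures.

Rearranging the biomass balance for a CMAS with decay, V = Y·Q·ΔS·θ_c / [X·(1+k_d θ_c)] = 0.492 × 3180 × (1920 − 12.2) × 8.57 / [3520 × (1 + 0.108 × 8.57)] = 2.56×10^7 / 6778 = 3774 m³.

V ≈ 3770 m³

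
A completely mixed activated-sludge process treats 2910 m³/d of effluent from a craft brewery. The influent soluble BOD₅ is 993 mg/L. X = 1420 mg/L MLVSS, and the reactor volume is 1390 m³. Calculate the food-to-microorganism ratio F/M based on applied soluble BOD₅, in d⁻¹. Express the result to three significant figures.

F/M = applied load / biomass = Q·S₀/(V·X) = 2910 × 993 / (1390 × 1420) = 1.464 d⁻¹.

F/M ≈ 1.46 d⁻¹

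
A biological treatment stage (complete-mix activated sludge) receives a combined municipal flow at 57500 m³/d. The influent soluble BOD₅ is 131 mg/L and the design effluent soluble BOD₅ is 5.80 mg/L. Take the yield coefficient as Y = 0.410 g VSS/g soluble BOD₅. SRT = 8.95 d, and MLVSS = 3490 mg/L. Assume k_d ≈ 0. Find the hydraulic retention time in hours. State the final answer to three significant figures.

With k_d = 0 the design equation reduces to V = Y Q (S₀−S) θ_c / X = 0.410 × 57500 × (131 − 5.80) × 8.95 / 3490 = 7569 m³.
Hydraulic retention time τ = V/Q = 7569 / 57500 = 0.1316 d = 3.159 h.

τ ≈ 3.16 h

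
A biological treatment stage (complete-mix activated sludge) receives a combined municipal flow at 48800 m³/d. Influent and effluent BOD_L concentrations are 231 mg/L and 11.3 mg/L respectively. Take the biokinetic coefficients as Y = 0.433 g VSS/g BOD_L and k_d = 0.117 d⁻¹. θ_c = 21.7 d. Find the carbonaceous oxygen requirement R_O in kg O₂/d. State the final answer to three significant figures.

Observed yield with endogenous decay: Y_obs = Y / (1 + k_d·θ_c) = 0.433 / (1 + 0.117 × 21.7) = 0.433 / 3.539 = 0.1224 g VSS/g BOD_L.
ΔS = 231 − 11.3 = 219.7 mg/L, so the substrate removal rate is 48800 × 219.7/1000 = 10721 kg BOD_L/d.
Net sludge production P_X = 0.1224 × 10721 = 1312 kg VSS/d.
R_O = Q·(S₀ − S) − 1.42·P_X = 10721 − 1.42 × 1312 = 8859 kg O₂/d.

R_O ≈ 8860 kg O₂/d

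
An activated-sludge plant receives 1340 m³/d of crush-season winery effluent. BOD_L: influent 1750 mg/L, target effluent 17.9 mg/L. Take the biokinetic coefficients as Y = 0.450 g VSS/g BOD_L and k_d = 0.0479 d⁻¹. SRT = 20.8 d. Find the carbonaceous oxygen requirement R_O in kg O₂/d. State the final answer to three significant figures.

R_O ≈ 1580 kg O₂/d

Correct the yield for decay: Y_obs = Y/(1 + k_d θ_c) = 0.450 / (1 + 0.0479 × 20.8) = 0.450 / 1.996 = 0.2254.
Mass of BOD_L removed per day: Q(S₀ − S) = 1340 × 1732 g/m³ = 2321 kg/d.
P_X = Y_obs·Q·(S₀ − S) = 0.2254 × 2321 = 523.2 kg VSS/d.
Carbonaceous O₂ demand = substrate oxidised − cell-mass equivalent = 2321 − 1.42 × 523.2 = 1578 kg O₂/d.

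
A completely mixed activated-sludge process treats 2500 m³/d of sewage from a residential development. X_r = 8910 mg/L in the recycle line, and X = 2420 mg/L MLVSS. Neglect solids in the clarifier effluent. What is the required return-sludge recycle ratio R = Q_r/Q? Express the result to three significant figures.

R ≈ 0.373

R = Q_r/Q = X/(X_r − X) = 2420 / (8910 − 2420) = 0.3729.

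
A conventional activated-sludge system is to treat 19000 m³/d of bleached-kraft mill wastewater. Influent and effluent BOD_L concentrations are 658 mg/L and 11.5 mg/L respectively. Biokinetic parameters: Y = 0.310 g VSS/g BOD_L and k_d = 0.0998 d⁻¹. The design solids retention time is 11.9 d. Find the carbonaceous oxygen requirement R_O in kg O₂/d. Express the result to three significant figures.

R_O ≈ 9810 kg O₂/d

Observed yield with endogenous decay: Y_obs = Y / (1 + k_d·θ_c) = 0.310 / (1 + 0.0998 × 11.9) = 0.310 / 2.188 = 0.1417 g VSS/g BOD_L.
Substrate removed = Q·(S₀ − S) = 19000 m³/d × (658 − 11.5) g/m³ = 1.23×10^7 g/d = 12284 kg/d.
Net sludge production P_X = 0.1417 × 12284 = 1741 kg VSS/d.
R_O = Q·ΔS − 1.42 P_X = 12284 − 2472 = 9812 kg O₂/d.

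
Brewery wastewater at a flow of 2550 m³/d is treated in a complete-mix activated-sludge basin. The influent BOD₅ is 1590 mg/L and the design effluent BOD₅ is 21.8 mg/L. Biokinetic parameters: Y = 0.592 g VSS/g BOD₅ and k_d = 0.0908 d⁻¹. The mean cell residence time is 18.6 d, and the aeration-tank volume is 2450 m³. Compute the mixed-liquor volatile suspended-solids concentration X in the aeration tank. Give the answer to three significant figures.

X ≈ 6680 mg/L

X = Y·Q·ΔS·θ_c / [V·(1 + k_d θ_c)] = 0.592 × 2550 × (1590 − 21.8) × 18.6 / [2450 × (1 + 0.0908 × 18.6)] = 6684 mg/L.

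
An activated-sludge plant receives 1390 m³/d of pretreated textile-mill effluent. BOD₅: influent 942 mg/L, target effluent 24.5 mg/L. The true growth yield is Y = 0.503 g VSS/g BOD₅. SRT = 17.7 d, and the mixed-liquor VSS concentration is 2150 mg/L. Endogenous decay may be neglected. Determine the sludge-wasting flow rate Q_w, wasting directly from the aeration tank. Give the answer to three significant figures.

With k_d = 0 the design equation reduces to V = Y Q (S₀−S) θ_c / X = 0.503 × 1390 × (942 − 24.5) × 17.7 / 2150 = 5281 m³.
Wasting from the aeration tank: Q_w = V / θ_c = 5281 / 17.7 = 298.4 m³/d.

Q_w ≈ 298 m³/d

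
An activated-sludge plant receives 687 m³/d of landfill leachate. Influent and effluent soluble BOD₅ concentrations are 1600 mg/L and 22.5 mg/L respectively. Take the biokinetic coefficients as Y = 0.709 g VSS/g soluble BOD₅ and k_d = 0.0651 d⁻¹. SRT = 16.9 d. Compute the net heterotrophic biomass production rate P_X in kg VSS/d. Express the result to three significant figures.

P_X ≈ 366 kg VSS/d

Observed yield with endogenous decay: Y_obs = Y / (1 + k_d·θ_c) = 0.709 / (1 + 0.0651 × 16.9) = 0.709 / 2.100 = 0.3376 g VSS/g soluble BOD₅.
ΔS = 1600 − 22.5 = 1578 mg/L, so the substrate removal rate is 687 × 1578/1000 = 1084 kg soluble BOD₅/d.
Net biomass production P_X = Y_obs × Q·(S₀ − S) = 0.3376 × 1084 = 365.9 kg VSS/d.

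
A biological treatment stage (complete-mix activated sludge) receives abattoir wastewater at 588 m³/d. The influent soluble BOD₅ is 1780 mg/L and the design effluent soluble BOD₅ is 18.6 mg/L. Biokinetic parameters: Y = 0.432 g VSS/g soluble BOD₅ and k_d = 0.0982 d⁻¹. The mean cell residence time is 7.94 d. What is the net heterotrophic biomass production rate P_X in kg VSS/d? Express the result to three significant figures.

P_X ≈ 251 kg VSS/d

Correct the yield for decay: Y_obs = Y/(1 + k_d θ_c) = 0.432 / (1 + 0.0982 × 7.94) = 0.432 / 1.780 = 0.2427.
ΔS = 1780 − 18.6 = 1761 mg/L, so the substrate removal rate is 588 × 1761/1000 = 1036 kg soluble BOD₅/d.
P_X = Y_obs · Q(S₀ − S) = 0.2427 × 1036 = 251.4 kg VSS/d.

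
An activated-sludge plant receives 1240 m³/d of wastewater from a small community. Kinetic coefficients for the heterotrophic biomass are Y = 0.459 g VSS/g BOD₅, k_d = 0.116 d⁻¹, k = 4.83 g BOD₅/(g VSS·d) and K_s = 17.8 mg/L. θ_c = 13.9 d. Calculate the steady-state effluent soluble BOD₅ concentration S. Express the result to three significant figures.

S ≈ 1.65 mg/L

For a completely mixed reactor with recycle the Lawrence–McCarty relation gives S = K_s·(1 + k_d·θ_c) / [θ_c·(Y·k − k_d) − 1] = 17.8 × (1 + 0.116 × 13.9) / [13.9 × (0.459 × 4.83 − 0.116) − 1] = 46.50 / 28.20 = 1.649 mg/L.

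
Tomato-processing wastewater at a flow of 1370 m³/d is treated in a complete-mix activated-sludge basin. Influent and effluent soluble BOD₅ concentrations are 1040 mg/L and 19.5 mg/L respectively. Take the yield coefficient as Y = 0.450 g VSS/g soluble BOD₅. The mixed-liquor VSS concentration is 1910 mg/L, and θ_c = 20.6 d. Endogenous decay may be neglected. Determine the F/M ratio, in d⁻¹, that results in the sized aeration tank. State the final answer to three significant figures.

F/M ≈ 0.110 d⁻¹

V·X = Y·Q·ΔS·θ_c gives V = 0.450 × 1370 × (1040 − 19.5) × 20.6 / 1910 = 6785 m³.
Food-to-microorganism ratio F/M = Q S₀ / (V X) = 1370 × 1040 / (6785 × 1910) = 0.1099 d⁻¹.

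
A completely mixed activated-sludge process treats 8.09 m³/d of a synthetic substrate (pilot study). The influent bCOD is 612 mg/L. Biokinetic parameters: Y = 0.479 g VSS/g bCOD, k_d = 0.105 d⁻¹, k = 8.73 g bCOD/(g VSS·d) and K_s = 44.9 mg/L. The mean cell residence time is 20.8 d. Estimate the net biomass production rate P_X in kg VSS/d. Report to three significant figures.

P_X ≈ 0.743 kg VSS/d

Effluent substrate depends only on kinetics and SRT: S = K_s(1 + k_d θ_c) / [θ_c(Yk − k_d) − 1] = 44.9 × (1 + 0.105 × 20.8) / [20.8 × (0.479 × 8.73 − 0.105) − 1] = 143.0 / 83.79 = 1.706 mg/L.
The observed yield is Y_obs = Y/(1 + k_d·θ_c) = 0.479 / (1 + 0.105 × 20.8) = 0.479 / 3.184 = 0.1504 g VSS per g bCOD removed.
ΔS = 612 − 1.71 = 610.3 mg/L, so the substrate removal rate is 8.09 × 610.3/1000 = 4.937 kg bCOD/d.
Biomass produced: P_X = Y_obs·Q·ΔS = 0.1504 × 4.937 ≈ 0.7428 kg VSS/d.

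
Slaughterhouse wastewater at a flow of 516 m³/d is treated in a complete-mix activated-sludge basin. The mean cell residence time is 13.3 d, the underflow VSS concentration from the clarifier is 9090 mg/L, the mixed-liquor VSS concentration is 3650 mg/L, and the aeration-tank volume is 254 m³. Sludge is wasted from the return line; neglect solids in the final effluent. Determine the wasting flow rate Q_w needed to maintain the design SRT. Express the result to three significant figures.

θ_c = V·X/(Q_w·X_r) when wasting from the recycle, so Q_w = V·X/(θ_c·X_r) = 254.0 × 3650 / (13.3 × 9090) = 7.669 m³/d.

Q_w ≈ 7.67 m³/d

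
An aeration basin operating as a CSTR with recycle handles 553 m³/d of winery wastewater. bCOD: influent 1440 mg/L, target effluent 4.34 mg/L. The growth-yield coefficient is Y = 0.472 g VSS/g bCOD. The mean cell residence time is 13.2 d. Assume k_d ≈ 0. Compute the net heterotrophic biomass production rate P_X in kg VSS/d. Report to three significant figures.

With endogenous decay neglected, the observed yield equals the true yield: Y_obs = Y = 0.472 g VSS/g bCOD.
ΔS = 1440 − 4.34 = 1436 mg/L, so the substrate removal rate is 553 × 1436/1000 = 793.9 kg bCOD/d.
P_X = Y_obs · Q(S₀ − S) = 0.4720 × 793.9 = 374.7 kg VSS/d.

P_X ≈ 375 kg VSS/d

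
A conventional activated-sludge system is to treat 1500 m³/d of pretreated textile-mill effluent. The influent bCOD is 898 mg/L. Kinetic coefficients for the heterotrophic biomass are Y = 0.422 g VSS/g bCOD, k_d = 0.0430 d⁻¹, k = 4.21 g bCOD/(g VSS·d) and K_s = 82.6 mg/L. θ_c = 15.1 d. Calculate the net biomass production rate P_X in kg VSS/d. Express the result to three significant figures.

P_X ≈ 343 kg VSS/d

Effluent substrate depends only on kinetics and SRT: S = K_s(1 + k_d θ_c) / [θ_c(Yk − k_d) − 1] = 82.6 × (1 + 0.0430 × 15.1) / [15.1 × (0.422 × 4.21 − 0.0430) − 1] = 136.2 / 25.18 = 5.411 mg/L.
The observed yield is Y_obs = Y/(1 + k_d·θ_c) = 0.422 / (1 + 0.0430 × 15.1) = 0.422 / 1.649 = 0.2559 g VSS per g bCOD removed.
Q·(S₀ − S) = 1500 × (898 − 5.41) × 10⁻³ = 1339 kg/d removed.
So the net sludge growth is P_X = 0.2559 × 1339 = 342.6 kg VSS/d.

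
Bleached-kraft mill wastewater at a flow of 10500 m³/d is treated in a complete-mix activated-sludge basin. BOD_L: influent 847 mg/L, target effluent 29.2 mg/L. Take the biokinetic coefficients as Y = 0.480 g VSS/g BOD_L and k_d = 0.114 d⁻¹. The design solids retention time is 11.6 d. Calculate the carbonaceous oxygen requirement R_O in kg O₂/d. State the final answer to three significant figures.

Correct the yield for decay: Y_obs = Y/(1 + k_d θ_c) = 0.480 / (1 + 0.114 × 11.6) = 0.480 / 2.322 = 0.2067.
Q·(S₀ − S) = 10500 × (847 − 29.2) × 10⁻³ = 8587 kg/d removed.
Biomass synthesised: P_X = Y_obs × 8587 = 1775 kg VSS/d.
R_O = Q·ΔS − 1.42 P_X = 8587 − 2520 = 6067 kg O₂/d.

R_O ≈ 6070 kg O₂/d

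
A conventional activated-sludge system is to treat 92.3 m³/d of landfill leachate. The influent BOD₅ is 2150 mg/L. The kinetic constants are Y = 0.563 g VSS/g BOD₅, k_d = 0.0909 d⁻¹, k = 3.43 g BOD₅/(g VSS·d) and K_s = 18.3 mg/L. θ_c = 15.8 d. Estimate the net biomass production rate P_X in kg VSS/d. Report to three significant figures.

Effluent substrate depends only on kinetics and SRT: S = K_s(1 + k_d θ_c) / [θ_c(Yk − k_d) − 1] = 18.3 × (1 + 0.0909 × 15.8) / [15.8 × (0.563 × 3.43 − 0.0909) − 1] = 44.58 / 28.08 = 1.588 mg/L.
Y_obs = Y / (1 + k_d θ_c) = 0.563 / (1 + 0.0909 × 15.8) = 0.563 / 2.436 = 0.2311.
Substrate removed = Q·(S₀ − S) = 92.3 m³/d × (2150 − 1.59) g/m³ = 1.98×10^5 g/d = 198.3 kg/d.
Net biomass production P_X = Y_obs × Q·(S₀ − S) = 0.2311 × 198.3 = 45.83 kg VSS/d.

P_X ≈ 45.8 kg VSS/d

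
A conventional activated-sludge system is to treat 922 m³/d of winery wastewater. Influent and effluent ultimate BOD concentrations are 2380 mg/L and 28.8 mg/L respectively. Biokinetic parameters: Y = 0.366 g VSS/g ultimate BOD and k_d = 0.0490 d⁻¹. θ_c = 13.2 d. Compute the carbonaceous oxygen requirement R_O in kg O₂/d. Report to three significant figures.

R_O ≈ 1480 kg O₂/d

Correct the yield for decay: Y_obs = Y/(1 + k_d θ_c) = 0.366 / (1 + 0.0490 × 13.2) = 0.366 / 1.647 = 0.2222.
Q·(S₀ − S) = 922 × (2380 − 28.8) × 10⁻³ = 2168 kg/d removed.
Net sludge production P_X = 0.2222 × 2168 = 481.8 kg VSS/d.
R_O = Q·ΔS − 1.42 P_X = 2168 − 684.1 = 1484 kg O₂/d.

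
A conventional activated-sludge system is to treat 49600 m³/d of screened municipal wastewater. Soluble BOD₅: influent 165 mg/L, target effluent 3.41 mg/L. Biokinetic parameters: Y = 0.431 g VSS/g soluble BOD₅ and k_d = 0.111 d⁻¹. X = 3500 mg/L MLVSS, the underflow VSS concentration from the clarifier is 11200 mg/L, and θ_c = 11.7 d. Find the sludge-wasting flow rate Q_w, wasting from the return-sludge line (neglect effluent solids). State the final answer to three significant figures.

Q_w ≈ 134 m³/d

Steady-state biomass mass balance: V·X·(1 + k_d·θ_c) = Y·Q·(S₀ − S)·θ_c, so V = 0.431 × 49600 × (165 − 3.41) × 11.7 / [3500 × (1 + 0.111 × 11.7)] = 4.04×10^7 / 8045 = 5024 m³.
Wasting from the return line (neglecting effluent solids): Q_w = V·X / (θ_c·X_r) = 5024 × 3500 / (11.7 × 11200) = 134.2 m³/d.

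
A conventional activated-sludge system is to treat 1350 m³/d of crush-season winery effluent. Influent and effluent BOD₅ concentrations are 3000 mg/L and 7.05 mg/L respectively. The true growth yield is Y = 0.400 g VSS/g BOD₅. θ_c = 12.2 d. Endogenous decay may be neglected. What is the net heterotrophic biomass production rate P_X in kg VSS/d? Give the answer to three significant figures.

P_X ≈ 1620 kg VSS/d

With endogenous decay neglected, the observed yield equals the true yield: Y_obs = Y = 0.400 g VSS/g BOD₅.
ΔS = 3000 − 7.05 = 2993 mg/L, so the substrate removal rate is 1350 × 2993/1000 = 4040 kg BOD₅/d.
Biomass produced: P_X = Y_obs·Q·ΔS = 0.4000 × 4040 ≈ 1616 kg VSS/d.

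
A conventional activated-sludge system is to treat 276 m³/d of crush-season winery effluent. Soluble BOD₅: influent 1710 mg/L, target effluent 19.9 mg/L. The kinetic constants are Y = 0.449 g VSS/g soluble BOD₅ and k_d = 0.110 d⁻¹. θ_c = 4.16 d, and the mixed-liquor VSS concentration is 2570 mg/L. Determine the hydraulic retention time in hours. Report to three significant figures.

τ ≈ 20.2 h

Rearranging the biomass balance for a CMAS with decay, V = Y·Q·ΔS·θ_c / [X·(1+k_d θ_c)] = 0.449 × 276 × (1710 − 19.9) × 4.16 / [2570 × (1 + 0.110 × 4.16)] = 8.71×10^5 / 3746 = 232.6 m³.
HRT = V/Q = 232.6 m³ / 276 m³·d⁻¹ = 0.8427 d × 24 = 20.23 h.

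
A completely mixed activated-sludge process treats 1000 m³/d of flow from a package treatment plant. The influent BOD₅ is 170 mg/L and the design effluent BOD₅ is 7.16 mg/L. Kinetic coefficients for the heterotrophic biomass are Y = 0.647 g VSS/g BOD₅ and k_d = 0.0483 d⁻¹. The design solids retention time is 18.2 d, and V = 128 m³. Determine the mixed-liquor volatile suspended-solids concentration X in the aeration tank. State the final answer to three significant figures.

X ≈ 7970 mg/L

X = Y·Q·ΔS·θ_c / [V·(1 + k_d θ_c)] = 0.647 × 1000 × (170 − 7.16) × 18.2 / [128 × (1 + 0.0483 × 18.2)] = 7972 mg/L.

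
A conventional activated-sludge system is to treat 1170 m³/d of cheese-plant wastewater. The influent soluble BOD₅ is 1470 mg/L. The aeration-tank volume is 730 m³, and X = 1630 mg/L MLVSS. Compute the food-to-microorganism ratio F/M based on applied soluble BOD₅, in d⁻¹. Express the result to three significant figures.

F/M ≈ 1.45 d⁻¹

F/M = applied load / biomass = Q·S₀/(V·X) = 1170 × 1470 / (730.0 × 1630) = 1.445 d⁻¹.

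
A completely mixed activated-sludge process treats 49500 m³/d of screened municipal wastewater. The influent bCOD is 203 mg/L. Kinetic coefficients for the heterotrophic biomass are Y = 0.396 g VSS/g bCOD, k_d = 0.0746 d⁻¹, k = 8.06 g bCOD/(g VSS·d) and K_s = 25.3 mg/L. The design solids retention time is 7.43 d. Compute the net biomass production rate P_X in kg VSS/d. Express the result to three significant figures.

For a completely mixed reactor with recycle the Lawrence–McCarty relation gives S = K_s·(1 + k_d·θ_c) / [θ_c·(Y·k − k_d) − 1] = 25.3 × (1 + 0.0746 × 7.43) / [7.43 × (0.396 × 8.06 − 0.0746) − 1] = 39.32 / 22.16 = 1.774 mg/L.
Correct the yield for decay: Y_obs = Y/(1 + k_d θ_c) = 0.396 / (1 + 0.0746 × 7.43) = 0.396 / 1.554 = 0.2548.
Q·(S₀ − S) = 49500 × (203 − 1.77) × 10⁻³ = 9961 kg/d removed.
So the net sludge growth is P_X = 0.2548 × 9961 = 2538 kg VSS/d.

P_X ≈ 2540 kg VSS/d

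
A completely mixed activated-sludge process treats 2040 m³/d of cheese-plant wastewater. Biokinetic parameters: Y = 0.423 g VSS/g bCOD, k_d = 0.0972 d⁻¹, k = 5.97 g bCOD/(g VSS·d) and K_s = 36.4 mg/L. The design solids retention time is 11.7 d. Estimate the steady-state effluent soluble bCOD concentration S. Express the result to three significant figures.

S ≈ 2.84 mg/L

From the Monod/SRT balance for a CMAS, S = K_s·(1+k_d θ_c)/[θ_c·(Y k − k_d) − 1] = 36.4 × (1 + 0.0972 × 11.7) / [11.7 × (0.423 × 5.97 − 0.0972) − 1] = 77.80 / 27.41 = 2.838 mg/L.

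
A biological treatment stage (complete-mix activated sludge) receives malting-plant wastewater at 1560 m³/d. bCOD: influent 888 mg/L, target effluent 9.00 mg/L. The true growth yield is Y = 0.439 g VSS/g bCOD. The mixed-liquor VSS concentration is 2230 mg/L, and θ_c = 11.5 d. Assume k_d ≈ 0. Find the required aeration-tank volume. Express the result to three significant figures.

Biomass mass balance (decay neglected): V·X = Y·Q·(S₀ − S)·θ_c, so V = 0.439 × 1560 × (888 − 9.00) × 11.5 / 2230 = 3104 m³.

V ≈ 3100 m³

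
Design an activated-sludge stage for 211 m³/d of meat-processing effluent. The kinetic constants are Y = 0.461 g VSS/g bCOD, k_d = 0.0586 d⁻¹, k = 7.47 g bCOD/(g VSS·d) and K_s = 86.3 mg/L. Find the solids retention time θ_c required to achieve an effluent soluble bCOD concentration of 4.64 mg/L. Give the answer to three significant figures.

θ_c ≈ 8.54 d

From 1/θ_c = Y·k·S/(K_s + S) − k_d: Y·k·S/(K_s+S) = 0.461 × 7.47 × 4.64 / (86.3 + 4.64) = 0.1757 d⁻¹.
1/θ_c = 0.1757 − 0.0586 = 0.1171 d⁻¹, so θ_c = 8.539 d.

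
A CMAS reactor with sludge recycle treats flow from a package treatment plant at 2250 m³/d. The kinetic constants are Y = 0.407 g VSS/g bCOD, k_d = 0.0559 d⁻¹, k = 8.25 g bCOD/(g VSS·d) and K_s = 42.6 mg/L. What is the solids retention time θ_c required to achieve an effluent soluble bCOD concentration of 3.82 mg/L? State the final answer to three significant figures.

θ_c ≈ 4.54 d

Specific growth rate at S = 3.82 mg/L: μ = YkS/(K_s+S) = 0.407·8.25·3.82/(42.6+3.82) = 0.2763 d⁻¹.
Then 1/θ_c = μ − k_d = 0.2763 − 0.0559 = 0.2204 d⁻¹, giving θ_c = 4.537 d.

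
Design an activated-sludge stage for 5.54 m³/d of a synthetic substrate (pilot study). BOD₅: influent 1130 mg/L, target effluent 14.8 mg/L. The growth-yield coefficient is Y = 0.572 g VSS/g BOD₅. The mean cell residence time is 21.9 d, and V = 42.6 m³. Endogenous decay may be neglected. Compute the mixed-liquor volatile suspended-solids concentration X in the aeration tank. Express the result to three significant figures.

X ≈ 1820 mg/L

X = Y·Q·ΔS·θ_c / V = 0.572 × 5.54 × (1130 − 14.8) × 21.9 / 42.6 = 1817 mg/L.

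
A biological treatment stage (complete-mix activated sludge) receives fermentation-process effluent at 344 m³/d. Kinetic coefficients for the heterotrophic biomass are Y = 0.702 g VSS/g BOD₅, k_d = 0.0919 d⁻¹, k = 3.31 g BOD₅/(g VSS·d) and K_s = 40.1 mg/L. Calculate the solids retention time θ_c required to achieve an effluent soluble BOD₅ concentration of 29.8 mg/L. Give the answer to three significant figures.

Specific growth rate at S = 29.8 mg/L: μ = YkS/(K_s+S) = 0.702·3.31·29.8/(40.1+29.8) = 0.9906 d⁻¹.
Then 1/θ_c = μ − k_d = 0.9906 − 0.0919 = 0.8987 d⁻¹, giving θ_c = 1.113 d.

θ_c ≈ 1.11 d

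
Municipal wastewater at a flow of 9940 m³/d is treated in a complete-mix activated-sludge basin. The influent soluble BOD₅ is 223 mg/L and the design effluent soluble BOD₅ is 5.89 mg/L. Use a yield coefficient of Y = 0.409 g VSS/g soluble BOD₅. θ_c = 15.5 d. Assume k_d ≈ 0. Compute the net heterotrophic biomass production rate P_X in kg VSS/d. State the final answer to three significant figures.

Since k_d ≈ 0, Y_obs = Y = 0.409 g VSS/g soluble BOD₅.
Q·(S₀ − S) = 9940 × (223 − 5.89) × 10⁻³ = 2158 kg/d removed.
Biomass produced: P_X = Y_obs·Q·ΔS = 0.4090 × 2158 ≈ 882.7 kg VSS/d.

P_X ≈ 883 kg VSS/d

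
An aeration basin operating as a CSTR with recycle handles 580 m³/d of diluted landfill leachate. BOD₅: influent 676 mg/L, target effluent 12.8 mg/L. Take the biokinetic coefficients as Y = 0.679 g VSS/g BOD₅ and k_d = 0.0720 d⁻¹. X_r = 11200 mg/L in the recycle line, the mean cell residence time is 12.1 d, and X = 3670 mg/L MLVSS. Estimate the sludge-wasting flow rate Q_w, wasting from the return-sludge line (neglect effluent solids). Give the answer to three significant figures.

Rearranging the biomass balance for a CMAS with decay, V = Y·Q·ΔS·θ_c / [X·(1+k_d θ_c)] = 0.679 × 580 × (676 − 12.8) × 12.1 / [3670 × (1 + 0.0720 × 12.1)] = 3.16×10^6 / 6867 = 460.2 m³.
Q_w = (V·X)/(θ_c X_r) = 460.2 × 3670 / (12.1 × 11200) = 12.46 m³/d.

Q_w ≈ 12.5 m³/d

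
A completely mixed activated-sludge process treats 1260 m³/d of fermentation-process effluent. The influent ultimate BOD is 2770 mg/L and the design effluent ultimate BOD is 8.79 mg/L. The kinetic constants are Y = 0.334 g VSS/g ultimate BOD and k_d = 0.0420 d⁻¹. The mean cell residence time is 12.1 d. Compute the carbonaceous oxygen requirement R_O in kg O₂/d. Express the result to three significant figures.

Observed yield with endogenous decay: Y_obs = Y / (1 + k_d·θ_c) = 0.334 / (1 + 0.0420 × 12.1) = 0.334 / 1.508 = 0.2215 g VSS/g ultimate BOD.
Q·(S₀ − S) = 1260 × (2770 − 8.79) × 10⁻³ = 3479 kg/d removed.
Net sludge production P_X = 0.2215 × 3479 = 770.5 kg VSS/d.
Carbonaceous O₂ demand = substrate oxidised − cell-mass equivalent = 3479 − 1.42 × 770.5 = 2385 kg O₂/d.

R_O ≈ 2390 kg O₂/d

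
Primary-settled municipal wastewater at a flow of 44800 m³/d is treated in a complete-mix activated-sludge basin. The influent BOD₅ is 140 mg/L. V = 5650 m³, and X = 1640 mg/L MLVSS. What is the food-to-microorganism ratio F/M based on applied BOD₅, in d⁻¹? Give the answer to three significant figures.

Food-to-microorganism ratio F/M = Q S₀ / (V X) = 44800 × 140 / (5650 × 1640) = 0.6769 d⁻¹.

F/M ≈ 0.677 d⁻¹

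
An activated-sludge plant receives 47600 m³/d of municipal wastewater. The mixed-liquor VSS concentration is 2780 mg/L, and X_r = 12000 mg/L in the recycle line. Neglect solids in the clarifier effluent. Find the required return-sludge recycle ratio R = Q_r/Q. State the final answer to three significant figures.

R ≈ 0.302

Solids balance on the clarifier gives (1+R)X = R·X_r, so R = X/(X_r − X) = 2780 / (12000 − 2780) = 0.3015.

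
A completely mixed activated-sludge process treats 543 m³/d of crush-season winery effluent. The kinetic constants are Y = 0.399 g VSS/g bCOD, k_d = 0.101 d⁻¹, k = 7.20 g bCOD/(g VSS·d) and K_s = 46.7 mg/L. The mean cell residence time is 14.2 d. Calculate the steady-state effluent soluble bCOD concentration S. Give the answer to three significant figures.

S ≈ 2.96 mg/L

For a completely mixed reactor with recycle the Lawrence–McCarty relation gives S = K_s·(1 + k_d·θ_c) / [θ_c·(Y·k − k_d) − 1] = 46.7 × (1 + 0.101 × 14.2) / [14.2 × (0.399 × 7.20 − 0.101) − 1] = 113.7 / 38.36 = 2.963 mg/L.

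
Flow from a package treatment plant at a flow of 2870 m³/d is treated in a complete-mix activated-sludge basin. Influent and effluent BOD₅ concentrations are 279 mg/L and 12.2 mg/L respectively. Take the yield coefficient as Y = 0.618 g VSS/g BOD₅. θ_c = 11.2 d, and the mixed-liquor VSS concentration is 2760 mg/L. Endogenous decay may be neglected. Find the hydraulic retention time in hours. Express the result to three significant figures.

Biomass mass balance (decay neglected): V·X = Y·Q·(S₀ − S)·θ_c, so V = 0.618 × 2870 × (279 − 12.2) × 11.2 / 2760 = 1920 m³.
Hydraulic retention time τ = V/Q = 1920 / 2870 = 0.6691 d = 16.06 h.

τ ≈ 16.1 h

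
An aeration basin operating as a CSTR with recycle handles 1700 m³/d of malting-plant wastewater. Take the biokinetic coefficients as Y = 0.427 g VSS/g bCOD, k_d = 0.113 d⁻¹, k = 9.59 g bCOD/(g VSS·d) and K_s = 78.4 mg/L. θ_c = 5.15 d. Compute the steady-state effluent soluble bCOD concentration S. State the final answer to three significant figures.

From the Monod/SRT balance for a CMAS, S = K_s·(1+k_d θ_c)/[θ_c·(Y k − k_d) − 1] = 78.4 × (1 + 0.113 × 5.15) / [5.15 × (0.427 × 9.59 − 0.113) − 1] = 124.0 / 19.51 = 6.358 mg/L.

S ≈ 6.36 mg/L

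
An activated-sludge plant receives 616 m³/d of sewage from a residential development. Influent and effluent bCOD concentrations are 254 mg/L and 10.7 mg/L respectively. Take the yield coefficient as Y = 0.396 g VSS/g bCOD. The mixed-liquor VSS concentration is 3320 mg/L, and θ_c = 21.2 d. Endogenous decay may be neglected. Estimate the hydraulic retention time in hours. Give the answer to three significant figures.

V·X = Y·Q·ΔS·θ_c gives V = 0.396 × 616 × (254 − 10.7) × 21.2 / 3320 = 379.0 m³.
τ = V/Q = 379.0/616 = 0.6152 d, or 14.77 h.

τ ≈ 14.8 h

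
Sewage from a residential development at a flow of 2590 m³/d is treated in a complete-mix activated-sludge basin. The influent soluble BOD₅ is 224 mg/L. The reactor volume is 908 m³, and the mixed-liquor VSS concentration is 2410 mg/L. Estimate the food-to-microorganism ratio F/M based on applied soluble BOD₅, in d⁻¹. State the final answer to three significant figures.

F/M ≈ 0.265 d⁻¹

Food-to-microorganism ratio F/M = Q S₀ / (V X) = 2590 × 224 / (908.0 × 2410) = 0.2651 d⁻¹.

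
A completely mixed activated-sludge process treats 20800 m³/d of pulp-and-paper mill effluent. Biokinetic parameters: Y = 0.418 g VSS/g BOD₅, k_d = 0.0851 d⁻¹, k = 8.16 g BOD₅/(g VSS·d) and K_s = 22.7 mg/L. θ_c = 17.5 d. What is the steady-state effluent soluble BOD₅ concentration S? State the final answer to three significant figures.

Effluent substrate depends only on kinetics and SRT: S = K_s(1 + k_d θ_c) / [θ_c(Yk − k_d) − 1] = 22.7 × (1 + 0.0851 × 17.5) / [17.5 × (0.418 × 8.16 − 0.0851) − 1] = 56.51 / 57.20 = 0.9878 mg/L.

S ≈ 0.988 mg/L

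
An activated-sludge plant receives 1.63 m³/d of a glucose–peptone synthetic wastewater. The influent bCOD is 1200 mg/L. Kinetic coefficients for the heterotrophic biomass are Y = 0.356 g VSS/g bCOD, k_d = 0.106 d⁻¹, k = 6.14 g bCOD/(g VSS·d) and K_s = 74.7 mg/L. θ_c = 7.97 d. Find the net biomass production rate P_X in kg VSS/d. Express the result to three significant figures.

For a completely mixed reactor with recycle the Lawrence–McCarty relation gives S = K_s·(1 + k_d·θ_c) / [θ_c·(Y·k − k_d) − 1] = 74.7 × (1 + 0.106 × 7.97) / [7.97 × (0.356 × 6.14 − 0.106) − 1] = 137.8 / 15.58 = 8.847 mg/L.
Y_obs = Y / (1 + k_d θ_c) = 0.356 / (1 + 0.106 × 7.97) = 0.356 / 1.845 = 0.1930.
Substrate removed = Q·(S₀ − S) = 1.63 m³/d × (1200 − 8.85) g/m³ = 1.94×10^3 g/d = 1.942 kg/d.
P_X = Y_obs · Q(S₀ − S) = 0.1930 × 1.942 = 0.3747 kg VSS/d.

P_X ≈ 0.375 kg VSS/d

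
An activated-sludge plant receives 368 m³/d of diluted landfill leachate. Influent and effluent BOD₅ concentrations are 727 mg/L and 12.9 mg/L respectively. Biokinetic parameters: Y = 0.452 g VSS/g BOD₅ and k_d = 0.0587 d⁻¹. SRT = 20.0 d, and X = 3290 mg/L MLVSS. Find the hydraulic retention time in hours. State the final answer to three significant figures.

From the SRT design equation V = Y Q (S₀−S) θ_c / [X (1 + k_d θ_c)] = 0.452 × 368 × (727 − 12.9) × 20.0 / [3290 × (1 + 0.0587 × 20.0)] = 2.38×10^6 / 7152 = 332.1 m³.
Hydraulic retention time τ = V/Q = 332.1 / 368 = 0.9026 d = 21.66 h.

τ ≈ 21.7 h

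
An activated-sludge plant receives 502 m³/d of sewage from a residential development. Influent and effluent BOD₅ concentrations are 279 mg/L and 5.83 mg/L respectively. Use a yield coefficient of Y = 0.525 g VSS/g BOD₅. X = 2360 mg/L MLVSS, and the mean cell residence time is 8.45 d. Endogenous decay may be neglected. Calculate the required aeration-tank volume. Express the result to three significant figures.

V ≈ 258 m³

Biomass mass balance (decay neglected): V·X = Y·Q·(S₀ − S)·θ_c, so V = 0.525 × 502 × (279 − 5.83) × 8.45 / 2360 = 257.8 m³.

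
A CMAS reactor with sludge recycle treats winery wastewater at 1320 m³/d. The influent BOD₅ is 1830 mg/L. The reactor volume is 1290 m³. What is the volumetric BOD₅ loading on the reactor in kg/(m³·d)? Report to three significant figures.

L_v = Q S₀ / V = 1320 × 1830 × 10⁻³ / 1290 = 1.873 kg/(m³·d).

L_v ≈ 1.87 kg BOD₅/(m³·d)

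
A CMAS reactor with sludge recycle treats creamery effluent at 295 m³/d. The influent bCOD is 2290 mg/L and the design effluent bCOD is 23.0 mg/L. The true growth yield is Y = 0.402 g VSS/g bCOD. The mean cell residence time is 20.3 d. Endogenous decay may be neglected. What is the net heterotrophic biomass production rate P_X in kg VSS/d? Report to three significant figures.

Since k_d ≈ 0, Y_obs = Y = 0.402 g VSS/g bCOD.
Substrate removed = Q·(S₀ − S) = 295 m³/d × (2290 − 23.0) g/m³ = 6.69×10^5 g/d = 668.8 kg/d.
Net biomass production P_X = Y_obs × Q·(S₀ − S) = 0.4020 × 668.8 = 268.8 kg VSS/d.

P_X ≈ 269 kg VSS/d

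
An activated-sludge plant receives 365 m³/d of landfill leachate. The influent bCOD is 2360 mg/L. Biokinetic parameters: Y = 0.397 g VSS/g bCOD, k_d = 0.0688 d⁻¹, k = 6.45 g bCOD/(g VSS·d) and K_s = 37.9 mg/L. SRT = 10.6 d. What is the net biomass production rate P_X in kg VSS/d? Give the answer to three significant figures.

P_X ≈ 198 kg VSS/d

For a completely mixed reactor with recycle the Lawrence–McCarty relation gives S = K_s·(1 + k_d·θ_c) / [θ_c·(Y·k − k_d) − 1] = 37.9 × (1 + 0.0688 × 10.6) / [10.6 × (0.397 × 6.45 − 0.0688) − 1] = 65.54 / 25.41 = 2.579 mg/L.
Y_obs = Y / (1 + k_d θ_c) = 0.397 / (1 + 0.0688 × 10.6) = 0.397 / 1.729 = 0.2296.
Substrate removed = Q·(S₀ − S) = 365 m³/d × (2360 − 2.58) g/m³ = 8.6×10^5 g/d = 860.5 kg/d.
So the net sludge growth is P_X = 0.2296 × 860.5 = 197.5 kg VSS/d.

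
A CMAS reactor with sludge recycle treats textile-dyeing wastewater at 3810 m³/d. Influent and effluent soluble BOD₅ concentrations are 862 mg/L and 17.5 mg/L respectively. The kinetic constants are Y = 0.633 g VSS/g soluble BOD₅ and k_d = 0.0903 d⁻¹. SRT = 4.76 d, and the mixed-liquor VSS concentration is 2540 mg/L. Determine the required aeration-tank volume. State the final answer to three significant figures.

V ≈ 2670 m³

Steady-state biomass mass balance: V·X·(1 + k_d·θ_c) = Y·Q·(S₀ − S)·θ_c, so V = 0.633 × 3810 × (862 − 17.5) × 4.76 / [2540 × (1 + 0.0903 × 4.76)] = 9.69×10^6 / 3632 = 2669 m³.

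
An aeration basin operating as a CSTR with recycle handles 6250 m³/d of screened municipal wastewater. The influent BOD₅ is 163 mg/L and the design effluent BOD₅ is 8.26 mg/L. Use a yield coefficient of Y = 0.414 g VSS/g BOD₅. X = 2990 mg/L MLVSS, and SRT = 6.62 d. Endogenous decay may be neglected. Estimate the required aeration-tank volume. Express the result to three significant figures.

V ≈ 886 m³

Biomass mass balance (decay neglected): V·X = Y·Q·(S₀ − S)·θ_c, so V = 0.414 × 6250 × (163 − 8.26) × 6.62 / 2990 = 886.5 m³.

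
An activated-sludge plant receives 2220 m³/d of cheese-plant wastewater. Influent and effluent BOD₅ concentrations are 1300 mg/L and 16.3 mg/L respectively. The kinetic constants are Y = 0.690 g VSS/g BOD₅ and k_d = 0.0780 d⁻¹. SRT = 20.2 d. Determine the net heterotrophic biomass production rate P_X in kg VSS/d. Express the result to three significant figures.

P_X ≈ 763 kg VSS/d

Observed yield with endogenous decay: Y_obs = Y / (1 + k_d·θ_c) = 0.690 / (1 + 0.0780 × 20.2) = 0.690 / 2.576 = 0.2679 g VSS/g BOD₅.
ΔS = 1300 − 16.3 = 1284 mg/L, so the substrate removal rate is 2220 × 1284/1000 = 2850 kg BOD₅/d.
So the net sludge growth is P_X = 0.2679 × 2850 = 763.5 kg VSS/d.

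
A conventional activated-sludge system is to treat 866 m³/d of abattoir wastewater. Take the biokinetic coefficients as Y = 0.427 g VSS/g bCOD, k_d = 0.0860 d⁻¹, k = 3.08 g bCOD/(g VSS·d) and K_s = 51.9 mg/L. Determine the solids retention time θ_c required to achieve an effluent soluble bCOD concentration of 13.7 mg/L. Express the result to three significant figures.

θ_c ≈ 5.30 d

From 1/θ_c = Y·k·S/(K_s + S) − k_d: Y·k·S/(K_s+S) = 0.427 × 3.08 × 13.7 / (51.9 + 13.7) = 0.2747 d⁻¹.
Then 1/θ_c = μ − k_d = 0.2747 − 0.0860 = 0.1887 d⁻¹, giving θ_c = 5.301 d.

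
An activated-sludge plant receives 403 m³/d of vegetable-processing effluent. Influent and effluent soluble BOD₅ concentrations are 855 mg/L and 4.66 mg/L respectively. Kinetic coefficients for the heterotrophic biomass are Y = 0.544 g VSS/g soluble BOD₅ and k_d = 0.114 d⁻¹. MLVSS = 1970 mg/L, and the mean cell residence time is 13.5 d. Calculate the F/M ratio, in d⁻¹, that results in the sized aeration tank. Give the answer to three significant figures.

From the SRT design equation V = Y Q (S₀−S) θ_c / [X (1 + k_d θ_c)] = 0.544 × 403 × (855 − 4.66) × 13.5 / [1970 × (1 + 0.114 × 13.5)] = 2.52×10^6 / 5002 = 503.2 m³.
F/M = Q·S₀ / (V·X) = 403 × 855 / (503.2 × 1970) = 0.3476 g soluble BOD₅·(g VSS·d)⁻¹.

F/M ≈ 0.348 d⁻¹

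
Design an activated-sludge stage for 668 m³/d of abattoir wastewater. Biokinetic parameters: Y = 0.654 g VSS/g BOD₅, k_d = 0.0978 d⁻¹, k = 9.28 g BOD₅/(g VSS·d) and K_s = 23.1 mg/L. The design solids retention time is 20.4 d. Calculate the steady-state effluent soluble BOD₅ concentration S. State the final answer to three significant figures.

S ≈ 0.573 mg/L

For a completely mixed reactor with recycle the Lawrence–McCarty relation gives S = K_s·(1 + k_d·θ_c) / [θ_c·(Y·k − k_d) − 1] = 23.1 × (1 + 0.0978 × 20.4) / [20.4 × (0.654 × 9.28 − 0.0978) − 1] = 69.19 / 120.8 = 0.5727 mg/L.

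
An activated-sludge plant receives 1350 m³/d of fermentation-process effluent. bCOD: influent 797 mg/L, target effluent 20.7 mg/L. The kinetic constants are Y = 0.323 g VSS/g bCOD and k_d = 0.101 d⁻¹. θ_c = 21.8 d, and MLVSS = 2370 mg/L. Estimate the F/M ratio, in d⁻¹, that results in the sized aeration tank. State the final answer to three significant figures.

Rearranging the biomass balance for a CMAS with decay, V = Y·Q·ΔS·θ_c / [X·(1+k_d θ_c)] = 0.323 × 1350 × (797 − 20.7) × 21.8 / [2370 × (1 + 0.101 × 21.8)] = 7.38×10^6 / 7588 = 972.5 m³.
F/M = applied load / biomass = Q·S₀/(V·X) = 1350 × 797 / (972.5 × 2370) = 0.4668 d⁻¹.

F/M ≈ 0.467 d⁻¹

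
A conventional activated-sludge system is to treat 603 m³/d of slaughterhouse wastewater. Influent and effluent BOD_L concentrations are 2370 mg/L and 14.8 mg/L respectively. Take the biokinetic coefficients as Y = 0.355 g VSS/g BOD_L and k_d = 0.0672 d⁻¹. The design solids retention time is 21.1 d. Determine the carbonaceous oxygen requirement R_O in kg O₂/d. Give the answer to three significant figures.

Observed yield with endogenous decay: Y_obs = Y / (1 + k_d·θ_c) = 0.355 / (1 + 0.0672 × 21.1) = 0.355 / 2.418 = 0.1468 g VSS/g BOD_L.
Substrate removed = Q·(S₀ − S) = 603 m³/d × (2370 − 14.8) g/m³ = 1.42×10^6 g/d = 1420 kg/d.
Net sludge production P_X = 0.1468 × 1420 = 208.5 kg VSS/d.
R_O = Q·ΔS − 1.42 P_X = 1420 − 296.1 = 1124 kg O₂/d.

R_O ≈ 1120 kg O₂/d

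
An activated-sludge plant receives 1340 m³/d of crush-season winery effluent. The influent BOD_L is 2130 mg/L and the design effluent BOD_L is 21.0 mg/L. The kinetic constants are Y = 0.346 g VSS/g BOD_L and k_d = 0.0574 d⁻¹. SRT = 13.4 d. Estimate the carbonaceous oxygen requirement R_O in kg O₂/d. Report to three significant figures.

Y_obs = Y / (1 + k_d θ_c) = 0.346 / (1 + 0.0574 × 13.4) = 0.346 / 1.769 = 0.1956.
Mass of BOD_L removed per day: Q(S₀ − S) = 1340 × 2109 g/m³ = 2826 kg/d.
Net sludge production P_X = 0.1956 × 2826 = 552.7 kg VSS/d.
R_O = Q·ΔS − 1.42 P_X = 2826 − 784.8 = 2041 kg O₂/d.

R_O ≈ 2040 kg O₂/d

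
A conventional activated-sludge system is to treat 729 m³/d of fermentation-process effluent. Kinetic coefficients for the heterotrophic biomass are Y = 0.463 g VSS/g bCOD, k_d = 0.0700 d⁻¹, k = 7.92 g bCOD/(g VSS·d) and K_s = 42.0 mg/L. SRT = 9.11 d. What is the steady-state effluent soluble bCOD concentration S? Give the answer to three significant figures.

Effluent substrate depends only on kinetics and SRT: S = K_s(1 + k_d θ_c) / [θ_c(Yk − k_d) − 1] = 42.0 × (1 + 0.0700 × 9.11) / [9.11 × (0.463 × 7.92 − 0.0700) − 1] = 68.78 / 31.77 = 2.165 mg/L.

S ≈ 2.17 mg/L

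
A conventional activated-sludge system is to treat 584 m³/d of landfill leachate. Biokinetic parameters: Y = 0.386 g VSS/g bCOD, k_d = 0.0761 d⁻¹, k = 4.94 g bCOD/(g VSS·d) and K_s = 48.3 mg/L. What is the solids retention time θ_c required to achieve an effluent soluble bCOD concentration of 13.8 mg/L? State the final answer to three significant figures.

θ_c ≈ 2.88 d

Specific growth rate at S = 13.8 mg/L: μ = YkS/(K_s+S) = 0.386·4.94·13.8/(48.3+13.8) = 0.4237 d⁻¹.
θ_c = 1/(μ − k_d) = 1/(0.4237 − 0.0761) = 1/0.3476 = 2.877 d.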